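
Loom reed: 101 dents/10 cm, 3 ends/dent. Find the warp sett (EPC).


Formula: EPC = (dents per 10 cm * ends per dent) / 10
Step 1: Total ends per 10 cm = 101 * 3 = 303
Step 2: EPC = 303 / 10 = 30.3 ends/cm

30.3 ends/cm


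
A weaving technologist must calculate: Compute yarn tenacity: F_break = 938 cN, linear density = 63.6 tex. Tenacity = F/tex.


Formula: Tenacity = Breaking force / Linear density
Tenacity = 938 cN / 63.6 tex
Tenacity = 14.75 cN/tex

14.75 cN/tex


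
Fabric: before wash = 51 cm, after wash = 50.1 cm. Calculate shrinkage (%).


Formula: Shrinkage% = ((L_before - L_after) / L_before) * 100
Step 1: Shrinkage = 51 - 50.1 = 0.9 cm
Step 2: Shrinkage% = (0.9 / 51) * 100
Step 3: Shrinkage% = 0.017647 * 100 = 1.7647% ≈ 1.8%

1.8%


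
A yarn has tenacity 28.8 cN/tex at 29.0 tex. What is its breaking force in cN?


Formula: Breaking force = Tenacity * Linear density
F = 28.8 cN/tex * 29.0 tex
F = 835.20 cN

835.20 cN


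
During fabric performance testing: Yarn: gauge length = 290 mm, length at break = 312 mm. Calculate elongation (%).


Formula: Elongation (%) = ((L_break - L0) / L0) * 100
Step 1: Extension = 312 - 290 = 22 mm
Step 2: Elongation = (22 / 290) * 100
Step 3: Elongation = 0.075862 * 100 = 7.5862% ≈ 7.6%

7.6%


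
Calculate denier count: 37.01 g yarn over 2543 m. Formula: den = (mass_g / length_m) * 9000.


Formula: den = (mass_g / length_m) * 9000
Substituting: den = (37.01 / 2543) * 9000
Intermediate: 37.01 / 2543 = 0.01455368 g/m
den = 0.01455368 * 9000 = 131.0 denier

131.0 denier


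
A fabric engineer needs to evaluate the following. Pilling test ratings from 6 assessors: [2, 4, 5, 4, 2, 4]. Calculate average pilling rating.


Formula: Mean = sum / count
Sum = 2 + 4 + 5 + 4 + 2 + 4 = 21
Mean = 21 / 6 = 3.5

3.5


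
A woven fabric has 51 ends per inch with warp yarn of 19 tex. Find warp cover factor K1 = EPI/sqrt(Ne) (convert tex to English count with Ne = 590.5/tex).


Formula: K1 = EPI / sqrt(Ne), with Ne = 590.5 / tex_warp
Step 1: Ne = 590.5 / 19 = 31.079
Step 2: sqrt(Ne) = sqrt(31.079) = 5.5749
Step 3: K1 = 51 / 5.5749 = 9.1

9.1


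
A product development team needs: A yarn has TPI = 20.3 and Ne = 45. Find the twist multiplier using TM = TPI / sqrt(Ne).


Formula: TM = TPI / sqrt(Ne)
Step 1: sqrt(Ne) = sqrt(45) = 6.7082
Step 2: TM = 20.3 / 6.7082 = 3.03

3.03 TM


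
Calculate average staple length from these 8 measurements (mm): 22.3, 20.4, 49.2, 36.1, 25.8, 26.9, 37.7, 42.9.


Formula: Mean = sum of lengths / count
Sum = 22.3 + 20.4 + 49.2 + 36.1 + 25.8 + 26.9 + 37.7 + 42.9
Sum = 261.3 mm
Mean = 261.3 / 8 = 32.66 mm

32.66 mm


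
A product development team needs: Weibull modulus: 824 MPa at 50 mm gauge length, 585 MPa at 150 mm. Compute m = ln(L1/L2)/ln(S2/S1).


Formula: m = ln(L1/L2) / ln(S2/S1)
Step 1: ln(L1/L2) = ln(50/150) = -1.09861
Step 2: S2/S1 = 585/824 = 0.70995
Step 3: ln(S2/S1) = ln(0.70995) = -0.34256
Step 4: m = -1.09861 / -0.34256 = 3.21

3.21 (Weibull m)


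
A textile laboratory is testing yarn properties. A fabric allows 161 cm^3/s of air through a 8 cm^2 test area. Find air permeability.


Formula: Air Permeability = Airflow / Test Area
AP = 161 cm^3/s / 8 cm^2
AP = 20.1 cm^3/s/cm^2

20.1 cm^3/s/cm^2


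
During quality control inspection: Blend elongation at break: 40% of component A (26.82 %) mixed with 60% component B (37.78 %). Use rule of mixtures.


Formula: Blend property = (fraction_A * property_A) + (fraction_B * property_B)
Step 1: Contribution A = 40/100 * 26.82 % = 10.728 %
Step 2: Contribution B = 60/100 * 37.78 % = 22.668 %
Step 3: Blend elongation at break = 10.728 + 22.668 = 33.396 %

33.396 %


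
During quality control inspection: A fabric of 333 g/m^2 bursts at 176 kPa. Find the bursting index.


Formula: Bursting Index = Bursting Strength / Fabric GSM
BI = 176 kPa / 333 g/m^2
BI = 0.529 kPa/(g/m^2)

0.529 kPa/(g/m^2)


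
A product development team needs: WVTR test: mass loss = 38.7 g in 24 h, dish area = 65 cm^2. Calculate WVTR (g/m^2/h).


Formula: WVTR = mass_loss / (area * time)
Step 1: Convert area: 65 cm^2 = 0.0065 m^2
Step 2: WVTR = 38.7 g / (0.0065 m^2 * 24 h)
Step 3: WVTR = 38.7 / 0.156 = 248.1 g/m^2/h

248.1 g/m^2/h


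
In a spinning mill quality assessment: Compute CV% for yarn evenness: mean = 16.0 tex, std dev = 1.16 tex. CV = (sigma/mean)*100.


Formula: CV% = (standard deviation / mean) * 100
Step 1: Ratio = 1.16 / 16.0 = 0.0725
Step 2: CV% = 0.0725 * 100 = 7.25% ≈ 7.3%

7.3%


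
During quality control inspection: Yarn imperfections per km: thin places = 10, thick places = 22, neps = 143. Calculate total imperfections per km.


Formula: Total = thin places + thick places + neps
Total = 10 + 22 + 143
Total = 175 imperfections/km

175 imperfections/km


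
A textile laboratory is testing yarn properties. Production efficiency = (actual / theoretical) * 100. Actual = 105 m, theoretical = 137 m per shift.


Formula: Efficiency% = (Actual output / Theoretical output) * 100
Efficiency% = (105 / 137) * 100
Efficiency% = 0.766423 * 100 = 76.6423% ≈ 76.6%

76.6%


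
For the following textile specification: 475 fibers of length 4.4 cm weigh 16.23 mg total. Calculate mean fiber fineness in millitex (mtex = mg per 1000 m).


Formula: fineness (mtex) = mass (mg) / total length (km) = (mass_mg / total_length_m) * 1000
Step 1: Convert fiber length: 4.4 cm = 0.044 m
Step 2: Total fiber length = 475 * 0.044 = 20.9 m
Step 3: Linear density = 16.23 mg / 20.9 m = 0.7766 mg/m
Step 4: fineness = 0.7766 * 1000 = 776.6 mtex

776.6 mtex


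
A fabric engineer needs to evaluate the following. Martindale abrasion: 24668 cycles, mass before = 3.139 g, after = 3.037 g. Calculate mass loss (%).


Formula: Mass loss% = ((m_before - m_after) / m_before) * 100
Step 1: Mass loss = 3.139 - 3.037 = 0.102 g
Step 2: Ratio = 0.102 / 3.139 = 0.0324944
Step 3: Mass loss% = 0.0324944 * 100 = 3.24944% ≈ 3.25%

3.25%


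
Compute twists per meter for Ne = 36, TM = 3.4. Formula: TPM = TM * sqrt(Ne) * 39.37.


Formula: TPM = TM * sqrt(Ne) * 39.37
Step 1: sqrt(Ne) = sqrt(36) = 6
Step 2: TM * sqrt(Ne) = 3.4 * 6 = 20.4
Step 3: TPM = 20.4 * 39.37 = 803 twists/m

803 twists/m


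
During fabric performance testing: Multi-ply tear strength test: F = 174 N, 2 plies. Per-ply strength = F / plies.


Formula: Per-ply strength = Total force / Number of plies
Per-ply = 174 N / 2
Per-ply = 87 N

87 N


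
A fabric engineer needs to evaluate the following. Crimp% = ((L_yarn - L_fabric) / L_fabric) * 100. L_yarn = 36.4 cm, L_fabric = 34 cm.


Formula: Crimp% = ((L_yarn - L_fabric) / L_fabric) * 100
Step 1: Extension = 36.4 - 34 = 2.4 cm
Step 2: Crimp% = (2.4 / 34) * 100
Step 3: Crimp% = 0.070588 * 100 = 7.0588% ≈ 7.1%

7.1%


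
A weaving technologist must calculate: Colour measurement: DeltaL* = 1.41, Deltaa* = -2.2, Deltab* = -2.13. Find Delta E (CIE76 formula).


Formula: Delta E = sqrt(dL*^2 + da*^2 + db*^2)
Step 1: dL*^2 = 1.41^2 = 1.9881
Step 2: da*^2 = (-2.2)^2 = 4.84
Step 3: db*^2 = (-2.13)^2 = 4.5369
Step 4: Sum = 1.9881 + 4.84 + 4.5369 = 11.365
Step 5: Delta E = sqrt(11.365) = 3.37

3.37 Delta E


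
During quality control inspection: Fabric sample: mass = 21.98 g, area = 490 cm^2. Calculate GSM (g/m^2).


Formula: GSM = mass_g / area_m2
Step 1: Convert area: 490 cm^2 = 490 / 10000 = 0.049 m^2
Step 2: GSM = 21.98 g / 0.049 m^2 = 448.6 g/m^2

448.6 g/m^2


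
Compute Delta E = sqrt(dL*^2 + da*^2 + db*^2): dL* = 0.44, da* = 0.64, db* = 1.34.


Formula: Delta E = sqrt(dL*^2 + da*^2 + db*^2)
Step 1: dL*^2 = 0.44^2 = 0.1936
Step 2: da*^2 = 0.64^2 = 0.4096
Step 3: db*^2 = 1.34^2 = 1.7956
Step 4: Sum = 0.1936 + 0.4096 + 1.7956 = 2.3988
Step 5: Delta E = sqrt(2.3988) = 1.55

1.55 Delta E


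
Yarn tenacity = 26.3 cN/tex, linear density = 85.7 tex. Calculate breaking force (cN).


Formula: Breaking force = Tenacity * Linear density
F = 26.3 cN/tex * 85.7 tex
F = 2253.91 cN

2253.91 cN


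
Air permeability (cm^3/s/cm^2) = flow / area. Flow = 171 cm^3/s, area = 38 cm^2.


Formula: Air Permeability = Airflow / Test Area
AP = 171 cm^3/s / 38 cm^2
AP = 4.5 cm^3/s/cm^2

4.5 cm^3/s/cm^2


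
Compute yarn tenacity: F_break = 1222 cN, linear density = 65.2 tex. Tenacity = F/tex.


Formula: Tenacity = Breaking force / Linear density
Tenacity = 1222 cN / 65.2 tex
Tenacity = 18.74 cN/tex

18.74 cN/tex


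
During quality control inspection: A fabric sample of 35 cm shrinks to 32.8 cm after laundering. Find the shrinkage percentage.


Formula: Shrinkage% = ((L_before - L_after) / L_before) * 100
Step 1: Shrinkage = 35 - 32.8 = 2.2 cm
Step 2: Shrinkage% = (2.2 / 35) * 100
Step 3: Shrinkage% = 0.062857 * 100 = 6.2857% ≈ 6.3%

6.3%


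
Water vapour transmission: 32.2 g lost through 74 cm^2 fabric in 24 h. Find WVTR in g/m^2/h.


Formula: WVTR = mass_loss / (area * time)
Step 1: Convert area: 74 cm^2 = 0.0074 m^2
Step 2: WVTR = 32.2 g / (0.0074 m^2 * 24 h)
Step 3: WVTR = 32.2 / 0.1776 = 181.3 g/m^2/h

181.3 g/m^2/h


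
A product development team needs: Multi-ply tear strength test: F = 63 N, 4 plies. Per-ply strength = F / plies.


Formula: Per-ply strength = Total force / Number of plies
Per-ply = 63 N / 4
Per-ply = 15.75 N

15.75 N


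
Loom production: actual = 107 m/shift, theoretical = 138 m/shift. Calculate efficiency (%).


Formula: Efficiency% = (Actual output / Theoretical output) * 100
Efficiency% = (107 / 138) * 100
Efficiency% = 0.775362 * 100 = 77.5362% ≈ 77.5%

77.5%


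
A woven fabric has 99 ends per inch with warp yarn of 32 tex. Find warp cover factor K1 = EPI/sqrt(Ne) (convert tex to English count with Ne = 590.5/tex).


Formula: K1 = EPI / sqrt(Ne), with Ne = 590.5 / tex_warp
Step 1: Ne = 590.5 / 32 = 18.453
Step 2: sqrt(Ne) = sqrt(18.453) = 4.2957
Step 3: K1 = 99 / 4.2957 = 23.0

23.0


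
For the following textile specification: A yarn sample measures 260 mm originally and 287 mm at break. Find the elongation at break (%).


Formula: Elongation (%) = ((L_break - L0) / L0) * 100
Step 1: Extension = 287 - 260 = 27 mm
Step 2: Elongation = (27 / 260) * 100
Step 3: Elongation = 0.103846 * 100 = 10.3846% ≈ 10.4%

10.4%


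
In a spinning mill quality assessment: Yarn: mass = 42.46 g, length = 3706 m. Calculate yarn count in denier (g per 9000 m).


Formula: den = (mass_g / length_m) * 9000
Substituting: den = (42.46 / 3706) * 9000
Intermediate: 42.46 / 3706 = 0.0114571 g/m
den = 0.0114571 * 9000 = 103.1 denier

103.1 denier


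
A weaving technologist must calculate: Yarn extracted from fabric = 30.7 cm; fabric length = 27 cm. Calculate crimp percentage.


Formula: Crimp% = ((L_yarn - L_fabric) / L_fabric) * 100
Step 1: Extension = 30.7 - 27 = 3.7 cm
Step 2: Crimp% = (3.7 / 27) * 100
Step 3: Crimp% = 0.137037 * 100 = 13.7037% ≈ 13.7%

13.7%


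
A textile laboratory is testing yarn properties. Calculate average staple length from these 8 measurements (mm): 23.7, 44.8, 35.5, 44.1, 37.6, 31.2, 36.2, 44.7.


Formula: Mean = sum of lengths / count
Sum = 23.7 + 44.8 + 35.5 + 44.1 + 37.6 + 31.2 + 36.2 + 44.7
Sum = 297.8 mm
Mean = 297.8 / 8 = 37.23 mm

37.23 mm


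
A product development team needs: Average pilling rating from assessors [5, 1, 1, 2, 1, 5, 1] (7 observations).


Formula: Mean = sum / count
Sum = 5 + 1 + 1 + 2 + 1 + 5 + 1 = 16
Mean = 16 / 7 = 2.3

2.3


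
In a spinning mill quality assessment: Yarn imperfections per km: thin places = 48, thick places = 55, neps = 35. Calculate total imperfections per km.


Formula: Total = thin places + thick places + neps
Total = 48 + 55 + 35
Total = 138 imperfections/km

138 imperfections/km


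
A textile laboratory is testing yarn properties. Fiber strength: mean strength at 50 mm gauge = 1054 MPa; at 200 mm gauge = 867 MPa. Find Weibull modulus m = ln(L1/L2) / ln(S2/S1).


Formula: m = ln(L1/L2) / ln(S2/S1)
Step 1: ln(L1/L2) = ln(50/200) = -1.38629
Step 2: S2/S1 = 867/1054 = 0.82258
Step 3: ln(S2/S1) = ln(0.82258) = -0.19531
Step 4: m = -1.38629 / -0.19531 = 7.10

7.10 (Weibull m)


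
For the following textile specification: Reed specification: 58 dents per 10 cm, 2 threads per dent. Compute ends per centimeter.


Formula: EPC = (dents per 10 cm * ends per dent) / 10
Step 1: Total ends per 10 cm = 58 * 2 = 116
Step 2: EPC = 116 / 10 = 11.6 ends/cm

11.6 ends/cm


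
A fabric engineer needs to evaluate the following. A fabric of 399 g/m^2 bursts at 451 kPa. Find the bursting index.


Formula: Bursting Index = Bursting Strength / Fabric GSM
BI = 451 kPa / 399 g/m^2
BI = 1.130 kPa/(g/m^2)

1.130 kPa/(g/m^2)


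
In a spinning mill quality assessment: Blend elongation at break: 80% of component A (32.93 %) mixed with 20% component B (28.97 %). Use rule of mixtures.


Formula: Blend property = (fraction_A * property_A) + (fraction_B * property_B)
Step 1: Contribution A = 80/100 * 32.93 % = 26.344 %
Step 2: Contribution B = 20/100 * 28.97 % = 5.794 %
Step 3: Blend elongation at break = 26.344 + 5.794 = 32.138 %

32.138 %


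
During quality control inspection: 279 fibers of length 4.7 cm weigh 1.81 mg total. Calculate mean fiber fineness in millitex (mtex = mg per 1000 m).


Formula: fineness (mtex) = mass (mg) / total length (km) = (mass_mg / total_length_m) * 1000
Step 1: Convert fiber length: 4.7 cm = 0.047 m
Step 2: Total fiber length = 279 * 0.047 = 13.113 m
Step 3: Linear density = 1.81 mg / 13.113 m = 0.1380 mg/m
Step 4: fineness = 0.1380 * 1000 = 138.0 mtex

138.0 mtex


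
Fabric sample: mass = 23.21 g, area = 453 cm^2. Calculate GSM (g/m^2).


Formula: GSM = mass_g / area_m2
Step 1: Convert area: 453 cm^2 = 453 / 10000 = 0.0453 m^2
Step 2: GSM = 23.21 g / 0.0453 m^2 = 512.4 g/m^2

512.4 g/m^2


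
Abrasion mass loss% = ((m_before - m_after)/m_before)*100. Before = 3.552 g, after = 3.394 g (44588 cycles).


Formula: Mass loss% = ((m_before - m_after) / m_before) * 100
Step 1: Mass loss = 3.552 - 3.394 = 0.158 g
Step 2: Ratio = 0.158 / 3.552 = 0.044482
Step 3: Mass loss% = 0.044482 * 100 = 4.4482% ≈ 4.45%

4.45%


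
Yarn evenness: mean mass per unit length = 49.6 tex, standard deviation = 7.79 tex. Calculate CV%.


Formula: CV% = (standard deviation / mean) * 100
Step 1: Ratio = 7.79 / 49.6 = 0.157056
Step 2: CV% = 0.157056 * 100 = 15.7056% ≈ 15.7%

15.7%


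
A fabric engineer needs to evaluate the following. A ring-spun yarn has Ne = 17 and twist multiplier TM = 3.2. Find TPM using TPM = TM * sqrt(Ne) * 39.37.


Formula: TPM = TM * sqrt(Ne) * 39.37
Step 1: sqrt(Ne) = sqrt(17) = 4.1231
Step 2: TM * sqrt(Ne) = 3.2 * 4.1231 = 13.1939
Step 3: TPM = 13.1939 * 39.37 = 519 twists/m

519 twists/m


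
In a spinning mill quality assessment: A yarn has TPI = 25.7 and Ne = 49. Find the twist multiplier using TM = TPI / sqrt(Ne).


Formula: TM = TPI / sqrt(Ne)
Step 1: sqrt(Ne) = sqrt(49) = 7
Step 2: TM = 25.7 / 7 = 3.67

3.67 TM


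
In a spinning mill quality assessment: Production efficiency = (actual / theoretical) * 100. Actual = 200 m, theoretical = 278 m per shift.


Formula: Efficiency% = (Actual output / Theoretical output) * 100
Efficiency% = (200 / 278) * 100
Efficiency% = 0.719424 * 100 = 71.9424% ≈ 71.9%

71.9%


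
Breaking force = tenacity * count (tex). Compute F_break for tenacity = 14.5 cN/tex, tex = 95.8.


Formula: Breaking force = Tenacity * Linear density
F = 14.5 cN/tex * 95.8 tex
F = 1389.10 cN

1389.10 cN


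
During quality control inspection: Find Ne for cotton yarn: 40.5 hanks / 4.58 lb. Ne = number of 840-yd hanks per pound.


Formula: Ne = hanks / mass_lb
Substituting: Ne = 40.5 / 4.58
Ne = 8.8

8.8 Ne


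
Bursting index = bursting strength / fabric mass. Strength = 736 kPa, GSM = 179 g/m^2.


Formula: Bursting Index = Bursting Strength / Fabric GSM
BI = 736 kPa / 179 g/m^2
BI = 4.112 kPa/(g/m^2)

4.112 kPa/(g/m^2)


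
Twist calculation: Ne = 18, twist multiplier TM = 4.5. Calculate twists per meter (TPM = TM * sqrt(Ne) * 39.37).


Formula: TPM = TM * sqrt(Ne) * 39.37
Step 1: sqrt(Ne) = sqrt(18) = 4.2426
Step 2: TM * sqrt(Ne) = 4.5 * 4.2426 = 19.0917
Step 3: TPM = 19.0917 * 39.37 = 752 twists/m

752 twists/m


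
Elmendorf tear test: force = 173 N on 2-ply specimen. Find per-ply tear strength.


Formula: Per-ply strength = Total force / Number of plies
Per-ply = 173 N / 2
Per-ply = 86.5 N

86.5 N


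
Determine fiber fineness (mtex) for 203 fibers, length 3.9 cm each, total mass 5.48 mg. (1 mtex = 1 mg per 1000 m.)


Formula: fineness (mtex) = mass (mg) / total length (km) = (mass_mg / total_length_m) * 1000
Step 1: Convert fiber length: 3.9 cm = 0.039 m
Step 2: Total fiber length = 203 * 0.039 = 7.917 m
Step 3: Linear density = 5.48 mg / 7.917 m = 0.6922 mg/m
Step 4: fineness = 0.6922 * 1000 = 692.2 mtex

692.2 mtex


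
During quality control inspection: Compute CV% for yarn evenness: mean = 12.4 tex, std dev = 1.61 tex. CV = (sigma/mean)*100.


Formula: CV% = (standard deviation / mean) * 100
Step 1: Ratio = 1.61 / 12.4 = 0.129839
Step 2: CV% = 0.129839 * 100 = 12.9839% ≈ 13.0%

13.0%


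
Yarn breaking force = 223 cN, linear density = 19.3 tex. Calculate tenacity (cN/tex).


Formula: Tenacity = Breaking force / Linear density
Tenacity = 223 cN / 19.3 tex
Tenacity = 11.55 cN/tex

11.55 cN/tex


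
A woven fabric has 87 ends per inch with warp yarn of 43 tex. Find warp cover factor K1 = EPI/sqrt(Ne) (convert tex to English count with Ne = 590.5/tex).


Formula: K1 = EPI / sqrt(Ne), with Ne = 590.5 / tex_warp
Step 1: Ne = 590.5 / 43 = 13.733
Step 2: sqrt(Ne) = sqrt(13.733) = 3.7058
Step 3: K1 = 87 / 3.7058 = 23.5

23.5


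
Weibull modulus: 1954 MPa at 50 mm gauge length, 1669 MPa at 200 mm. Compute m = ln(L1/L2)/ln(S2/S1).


Formula: m = ln(L1/L2) / ln(S2/S1)
Step 1: ln(L1/L2) = ln(50/200) = -1.38629
Step 2: S2/S1 = 1669/1954 = 0.85415
Step 3: ln(S2/S1) = ln(0.85415) = -0.15765
Step 4: m = -1.38629 / -0.15765 = 8.79

8.79 (Weibull m)


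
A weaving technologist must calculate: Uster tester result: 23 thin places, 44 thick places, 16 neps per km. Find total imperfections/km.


Formula: Total = thin places + thick places + neps
Total = 23 + 44 + 16
Total = 83 imperfections/km

83 imperfections/km


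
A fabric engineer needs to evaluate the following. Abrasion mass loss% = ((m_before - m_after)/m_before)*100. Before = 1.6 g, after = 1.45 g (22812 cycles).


Formula: Mass loss% = ((m_before - m_after) / m_before) * 100
Step 1: Mass loss = 1.6 - 1.45 = 0.15 g
Step 2: Ratio = 0.15 / 1.6 = 0.09375
Step 3: Mass loss% = 0.09375 * 100 = 9.375% ≈ 9.38%

9.38%


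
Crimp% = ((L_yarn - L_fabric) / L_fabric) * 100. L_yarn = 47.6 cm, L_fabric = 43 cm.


Formula: Crimp% = ((L_yarn - L_fabric) / L_fabric) * 100
Step 1: Extension = 47.6 - 43 = 4.6 cm
Step 2: Crimp% = (4.6 / 43) * 100
Step 3: Crimp% = 0.106977 * 100 = 10.6977% ≈ 10.7%

10.7%


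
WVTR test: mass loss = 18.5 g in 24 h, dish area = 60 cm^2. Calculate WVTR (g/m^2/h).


Formula: WVTR = mass_loss / (area * time)
Step 1: Convert area: 60 cm^2 = 0.006 m^2
Step 2: WVTR = 18.5 g / (0.006 m^2 * 24 h)
Step 3: WVTR = 18.5 / 0.144 = 128.5 g/m^2/h

128.5 g/m^2/h


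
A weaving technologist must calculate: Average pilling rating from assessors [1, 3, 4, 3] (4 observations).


Formula: Mean = sum / count
Sum = 1 + 3 + 4 + 3 = 11
Mean = 11 / 4 = 2.8

2.8


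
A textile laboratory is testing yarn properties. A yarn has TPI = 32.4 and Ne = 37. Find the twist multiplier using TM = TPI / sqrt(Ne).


Formula: TM = TPI / sqrt(Ne)
Step 1: sqrt(Ne) = sqrt(37) = 6.0828
Step 2: TM = 32.4 / 6.0828 = 5.33

5.33 TM


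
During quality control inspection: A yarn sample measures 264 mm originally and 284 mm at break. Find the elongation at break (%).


Formula: Elongation (%) = ((L_break - L0) / L0) * 100
Step 1: Extension = 284 - 264 = 20 mm
Step 2: Elongation = (20 / 264) * 100
Step 3: Elongation = 0.075758 * 100 = 7.5758% ≈ 7.6%

7.6%


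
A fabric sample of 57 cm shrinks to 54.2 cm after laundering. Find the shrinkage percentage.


Formula: Shrinkage% = ((L_before - L_after) / L_before) * 100
Step 1: Shrinkage = 57 - 54.2 = 2.8 cm
Step 2: Shrinkage% = (2.8 / 57) * 100
Step 3: Shrinkage% = 0.049123 * 100 = 4.9123% ≈ 4.9%

4.9%


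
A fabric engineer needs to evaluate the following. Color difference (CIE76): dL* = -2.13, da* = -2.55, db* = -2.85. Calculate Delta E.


Formula: Delta E = sqrt(dL*^2 + da*^2 + db*^2)
Step 1: dL*^2 = (-2.13)^2 = 4.5369
Step 2: da*^2 = (-2.55)^2 = 6.5025
Step 3: db*^2 = (-2.85)^2 = 8.1225
Step 4: Sum = 4.5369 + 6.5025 + 8.1225 = 19.1619
Step 5: Delta E = sqrt(19.1619) = 4.38

4.38 Delta E


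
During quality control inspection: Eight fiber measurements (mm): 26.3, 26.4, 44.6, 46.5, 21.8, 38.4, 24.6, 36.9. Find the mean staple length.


Formula: Mean = sum of lengths / count
Sum = 26.3 + 26.4 + 44.6 + 46.5 + 21.8 + 38.4 + 24.6 + 36.9
Sum = 265.5 mm
Mean = 265.5 / 8 = 33.19 mm

33.19 mm


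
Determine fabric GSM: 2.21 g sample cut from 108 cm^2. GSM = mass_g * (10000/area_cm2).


Formula: GSM = mass_g / area_m2
Step 1: Convert area: 108 cm^2 = 108 / 10000 = 0.0108 m^2
Step 2: GSM = 2.21 g / 0.0108 m^2 = 204.6 g/m^2

204.6 g/m^2


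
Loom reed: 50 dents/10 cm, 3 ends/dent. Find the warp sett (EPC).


Formula: EPC = (dents per 10 cm * ends per dent) / 10
Step 1: Total ends per 10 cm = 50 * 3 = 150
Step 2: EPC = 150 / 10 = 15.0 ends/cm

15.0 ends/cm


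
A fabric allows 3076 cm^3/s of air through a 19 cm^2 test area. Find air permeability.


Formula: Air Permeability = Airflow / Test Area
AP = 3076 cm^3/s / 19 cm^2
AP = 161.9 cm^3/s/cm^2

161.9 cm^3/s/cm^2


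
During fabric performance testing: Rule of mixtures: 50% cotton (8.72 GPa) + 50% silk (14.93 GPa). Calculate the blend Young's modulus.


Formula: Blend property = (fraction_A * property_A) + (fraction_B * property_B)
Step 1: Contribution A = 50/100 * 8.72 GPa = 4.36 GPa
Step 2: Contribution B = 50/100 * 14.93 GPa = 7.465 GPa
Step 3: Blend Young's modulus = 4.36 + 7.465 = 11.825 GPa

11.825 GPa


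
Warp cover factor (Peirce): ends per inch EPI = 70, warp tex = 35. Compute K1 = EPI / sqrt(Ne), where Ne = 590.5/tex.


Formula: K1 = EPI / sqrt(Ne), with Ne = 590.5 / tex_warp
Step 1: Ne = 590.5 / 35 = 16.871
Step 2: sqrt(Ne) = sqrt(16.871) = 4.1074
Step 3: K1 = 70 / 4.1074 = 17.0

17.0


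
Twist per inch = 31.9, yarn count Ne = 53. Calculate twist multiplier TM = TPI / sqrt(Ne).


Formula: TM = TPI / sqrt(Ne)
Step 1: sqrt(Ne) = sqrt(53) = 7.2801
Step 2: TM = 31.9 / 7.2801 = 4.38

4.38 TM


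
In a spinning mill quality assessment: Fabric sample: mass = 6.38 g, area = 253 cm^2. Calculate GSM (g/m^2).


Formula: GSM = mass_g / area_m2
Step 1: Convert area: 253 cm^2 = 253 / 10000 = 0.0253 m^2
Step 2: GSM = 6.38 g / 0.0253 m^2 = 252.2 g/m^2

252.2 g/m^2


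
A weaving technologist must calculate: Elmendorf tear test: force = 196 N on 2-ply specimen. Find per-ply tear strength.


Formula: Per-ply strength = Total force / Number of plies
Per-ply = 196 N / 2
Per-ply = 98 N

98 N


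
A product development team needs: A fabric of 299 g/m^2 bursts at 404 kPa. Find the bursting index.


Formula: Bursting Index = Bursting Strength / Fabric GSM
BI = 404 kPa / 299 g/m^2
BI = 1.351 kPa/(g/m^2)

1.351 kPa/(g/m^2)


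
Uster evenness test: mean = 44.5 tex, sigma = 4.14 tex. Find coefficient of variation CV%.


Formula: CV% = (standard deviation / mean) * 100
Step 1: Ratio = 4.14 / 44.5 = 0.093034
Step 2: CV% = 0.093034 * 100 = 9.3034% ≈ 9.3%

9.3%


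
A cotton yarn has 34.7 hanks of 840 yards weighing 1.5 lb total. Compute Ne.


Formula: Ne = hanks / mass_lb
Substituting: Ne = 34.7 / 1.5
Ne = 23.1

23.1 Ne


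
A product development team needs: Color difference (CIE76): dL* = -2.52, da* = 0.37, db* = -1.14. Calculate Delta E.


Formula: Delta E = sqrt(dL*^2 + da*^2 + db*^2)
Step 1: dL*^2 = (-2.52)^2 = 6.3504
Step 2: da*^2 = 0.37^2 = 0.1369
Step 3: db*^2 = (-1.14)^2 = 1.2996
Step 4: Sum = 6.3504 + 0.1369 + 1.2996 = 7.7869
Step 5: Delta E = sqrt(7.7869) = 2.79

2.79 Delta E


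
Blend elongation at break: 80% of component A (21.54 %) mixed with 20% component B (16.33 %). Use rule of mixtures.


Formula: Blend property = (fraction_A * property_A) + (fraction_B * property_B)
Step 1: Contribution A = 80/100 * 21.54 % = 17.232 %
Step 2: Contribution B = 20/100 * 16.33 % = 3.266 %
Step 3: Blend elongation at break = 17.232 + 3.266 = 20.498 %

20.498 %


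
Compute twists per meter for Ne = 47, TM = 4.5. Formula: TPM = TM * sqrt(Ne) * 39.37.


Formula: TPM = TM * sqrt(Ne) * 39.37
Step 1: sqrt(Ne) = sqrt(47) = 6.8557
Step 2: TM * sqrt(Ne) = 4.5 * 6.8557 = 30.8507
Step 3: TPM = 30.8507 * 39.37 = 1215 twists/m

1215 twists/m


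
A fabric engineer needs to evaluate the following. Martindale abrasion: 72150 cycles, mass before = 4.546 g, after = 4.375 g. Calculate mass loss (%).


Formula: Mass loss% = ((m_before - m_after) / m_before) * 100
Step 1: Mass loss = 4.546 - 4.375 = 0.171 g
Step 2: Ratio = 0.171 / 4.546 = 0.0376155
Step 3: Mass loss% = 0.0376155 * 100 = 3.76155% ≈ 3.76%

3.76%


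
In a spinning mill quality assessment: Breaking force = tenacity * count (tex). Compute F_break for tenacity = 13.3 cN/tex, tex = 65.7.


Formula: Breaking force = Tenacity * Linear density
F = 13.3 cN/tex * 65.7 tex
F = 873.81 cN

873.81 cN


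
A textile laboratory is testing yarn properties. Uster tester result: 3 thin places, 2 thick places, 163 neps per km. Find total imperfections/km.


Formula: Total = thin places + thick places + neps
Total = 3 + 2 + 163
Total = 168 imperfections/km

168 imperfections/km


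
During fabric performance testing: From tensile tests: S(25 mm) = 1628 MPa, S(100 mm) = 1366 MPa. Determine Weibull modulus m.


Formula: m = ln(L1/L2) / ln(S2/S1)
Step 1: ln(L1/L2) = ln(25/100) = -1.38629
Step 2: S2/S1 = 1366/1628 = 0.83907
Step 3: ln(S2/S1) = ln(0.83907) = -0.17546
Step 4: m = -1.38629 / -0.17546 = 7.90

7.90 (Weibull m)


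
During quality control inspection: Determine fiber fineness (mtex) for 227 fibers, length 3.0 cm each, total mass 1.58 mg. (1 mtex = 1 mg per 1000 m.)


Formula: fineness (mtex) = mass (mg) / total length (km) = (mass_mg / total_length_m) * 1000
Step 1: Convert fiber length: 3.0 cm = 0.03 m
Step 2: Total fiber length = 227 * 0.03 = 6.81 m
Step 3: Linear density = 1.58 mg / 6.81 m = 0.2320 mg/m
Step 4: fineness = 0.2320 * 1000 = 232.0 mtex

232.0 mtex


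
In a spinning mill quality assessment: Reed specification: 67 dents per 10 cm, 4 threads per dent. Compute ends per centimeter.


Formula: EPC = (dents per 10 cm * ends per dent) / 10
Step 1: Total ends per 10 cm = 67 * 4 = 268
Step 2: EPC = 268 / 10 = 26.8 ends/cm

26.8 ends/cm


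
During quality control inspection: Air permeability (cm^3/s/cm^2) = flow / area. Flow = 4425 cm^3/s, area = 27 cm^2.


Formula: Air Permeability = Airflow / Test Area
AP = 4425 cm^3/s / 27 cm^2
AP = 163.9 cm^3/s/cm^2

163.9 cm^3/s/cm^2


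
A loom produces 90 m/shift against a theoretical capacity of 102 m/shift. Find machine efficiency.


Formula: Efficiency% = (Actual output / Theoretical output) * 100
Efficiency% = (90 / 102) * 100
Efficiency% = 0.882353 * 100 = 88.2353% ≈ 88.2%

88.2%


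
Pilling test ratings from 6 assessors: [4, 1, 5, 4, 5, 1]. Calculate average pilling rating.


Formula: Mean = sum / count
Sum = 4 + 1 + 5 + 4 + 5 + 1 = 20
Mean = 20 / 6 = 3.3

3.3


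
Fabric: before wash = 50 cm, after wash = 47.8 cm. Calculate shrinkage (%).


Formula: Shrinkage% = ((L_before - L_after) / L_before) * 100
Step 1: Shrinkage = 50 - 47.8 = 2.2 cm
Step 2: Shrinkage% = (2.2 / 50) * 100
Step 3: Shrinkage% = 0.044 * 100 = 4.4%

4.4%


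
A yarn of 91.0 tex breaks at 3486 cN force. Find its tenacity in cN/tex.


Formula: Tenacity = Breaking force / Linear density
Tenacity = 3486 cN / 91.0 tex
Tenacity = 38.31 cN/tex

38.31 cN/tex


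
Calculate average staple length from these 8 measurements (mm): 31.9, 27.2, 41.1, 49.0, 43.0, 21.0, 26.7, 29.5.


Formula: Mean = sum of lengths / count
Sum = 31.9 + 27.2 + 41.1 + 49.0 + 43.0 + 21.0 + 26.7 + 29.5
Sum = 269.4 mm
Mean = 269.4 / 8 = 33.68 mm

33.68 mm


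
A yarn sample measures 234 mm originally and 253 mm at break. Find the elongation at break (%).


Formula: Elongation (%) = ((L_break - L0) / L0) * 100
Step 1: Extension = 253 - 234 = 19 mm
Step 2: Elongation = (19 / 234) * 100
Step 3: Elongation = 0.081197 * 100 = 8.1197% ≈ 8.1%

8.1%


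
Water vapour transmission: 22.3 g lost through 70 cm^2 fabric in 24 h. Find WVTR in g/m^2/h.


Formula: WVTR = mass_loss / (area * time)
Step 1: Convert area: 70 cm^2 = 0.007 m^2
Step 2: WVTR = 22.3 g / (0.007 m^2 * 24 h)
Step 3: WVTR = 22.3 / 0.168 = 132.7 g/m^2/h

132.7 g/m^2/h


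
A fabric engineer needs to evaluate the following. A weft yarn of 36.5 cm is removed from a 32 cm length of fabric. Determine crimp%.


Formula: Crimp% = ((L_yarn - L_fabric) / L_fabric) * 100
Step 1: Extension = 36.5 - 32 = 4.5 cm
Step 2: Crimp% = (4.5 / 32) * 100
Step 3: Crimp% = 0.140625 * 100 = 14.0625% ≈ 14.1%

14.1%


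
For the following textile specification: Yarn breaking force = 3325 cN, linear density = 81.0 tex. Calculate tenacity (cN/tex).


Formula: Tenacity = Breaking force / Linear density
Tenacity = 3325 cN / 81.0 tex
Tenacity = 41.05 cN/tex

41.05 cN/tex


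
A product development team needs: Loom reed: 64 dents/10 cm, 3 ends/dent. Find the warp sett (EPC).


Formula: EPC = (dents per 10 cm * ends per dent) / 10
Step 1: Total ends per 10 cm = 64 * 3 = 192
Step 2: EPC = 192 / 10 = 19.2 ends/cm

19.2 ends/cm


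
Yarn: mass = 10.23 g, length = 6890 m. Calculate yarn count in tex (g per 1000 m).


Formula: Tex = (mass_g / length_m) * 1000
Substituting: Tex = (10.23 / 6890) * 1000
Intermediate: 10.23 / 6890 = 0.00148476 g/m
Tex = 0.00148476 * 1000 = 1.48 tex

1.48 tex


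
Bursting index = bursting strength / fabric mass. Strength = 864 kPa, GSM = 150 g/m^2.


Formula: Bursting Index = Bursting Strength / Fabric GSM
BI = 864 kPa / 150 g/m^2
BI = 5.760 kPa/(g/m^2)

5.760 kPa/(g/m^2)


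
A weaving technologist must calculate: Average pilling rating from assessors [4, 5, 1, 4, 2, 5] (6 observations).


Formula: Mean = sum / count
Sum = 4 + 5 + 1 + 4 + 2 + 5 = 21
Mean = 21 / 6 = 3.5

3.5


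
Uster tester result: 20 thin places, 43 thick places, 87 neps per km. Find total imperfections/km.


Formula: Total = thin places + thick places + neps
Total = 20 + 43 + 87
Total = 150 imperfections/km

150 imperfections/km


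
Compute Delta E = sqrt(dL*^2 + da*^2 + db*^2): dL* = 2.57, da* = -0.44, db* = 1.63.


Formula: Delta E = sqrt(dL*^2 + da*^2 + db*^2)
Step 1: dL*^2 = 2.57^2 = 6.6049
Step 2: da*^2 = (-0.44)^2 = 0.1936
Step 3: db*^2 = 1.63^2 = 2.6569
Step 4: Sum = 6.6049 + 0.1936 + 2.6569 = 9.4554
Step 5: Delta E = sqrt(9.4554) = 3.07

3.07 Delta E


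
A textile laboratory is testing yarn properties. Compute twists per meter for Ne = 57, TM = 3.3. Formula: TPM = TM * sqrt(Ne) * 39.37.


Formula: TPM = TM * sqrt(Ne) * 39.37
Step 1: sqrt(Ne) = sqrt(57) = 7.5498
Step 2: TM * sqrt(Ne) = 3.3 * 7.5498 = 24.9143
Step 3: TPM = 24.9143 * 39.37 = 981 twists/m

981 twists/m


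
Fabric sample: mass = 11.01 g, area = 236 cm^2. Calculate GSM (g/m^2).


Formula: GSM = mass_g / area_m2
Step 1: Convert area: 236 cm^2 = 236 / 10000 = 0.0236 m^2
Step 2: GSM = 11.01 g / 0.0236 m^2 = 466.5 g/m^2

466.5 g/m^2


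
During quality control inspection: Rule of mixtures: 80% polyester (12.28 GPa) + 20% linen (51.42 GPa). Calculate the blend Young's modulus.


Formula: Blend property = (fraction_A * property_A) + (fraction_B * property_B)
Step 1: Contribution A = 80/100 * 12.28 GPa = 9.824 GPa
Step 2: Contribution B = 20/100 * 51.42 GPa = 10.284 GPa
Step 3: Blend Young's modulus = 9.824 + 10.284 = 20.108 GPa

20.108 GPa


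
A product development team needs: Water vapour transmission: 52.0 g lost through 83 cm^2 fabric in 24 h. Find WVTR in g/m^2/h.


Formula: WVTR = mass_loss / (area * time)
Step 1: Convert area: 83 cm^2 = 0.0083 m^2
Step 2: WVTR = 52.0 g / (0.0083 m^2 * 24 h)
Step 3: WVTR = 52.0 / 0.1992 = 261.0 g/m^2/h

261.0 g/m^2/h


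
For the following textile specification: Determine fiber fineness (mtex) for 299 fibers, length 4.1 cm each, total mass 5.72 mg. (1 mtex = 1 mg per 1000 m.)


Formula: fineness (mtex) = mass (mg) / total length (km) = (mass_mg / total_length_m) * 1000
Step 1: Convert fiber length: 4.1 cm = 0.041 m
Step 2: Total fiber length = 299 * 0.041 = 12.259 m
Step 3: Linear density = 5.72 mg / 12.259 m = 0.4666 mg/m
Step 4: fineness = 0.4666 * 1000 = 466.6 mtex

466.6 mtex


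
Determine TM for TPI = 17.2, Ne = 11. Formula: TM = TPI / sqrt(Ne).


Formula: TM = TPI / sqrt(Ne)
Step 1: sqrt(Ne) = sqrt(11) = 3.3166
Step 2: TM = 17.2 / 3.3166 = 5.19

5.19 TM


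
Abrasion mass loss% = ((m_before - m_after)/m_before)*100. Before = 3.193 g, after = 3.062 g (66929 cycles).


Formula: Mass loss% = ((m_before - m_after) / m_before) * 100
Step 1: Mass loss = 3.193 - 3.062 = 0.131 g
Step 2: Ratio = 0.131 / 3.193 = 0.0410272
Step 3: Mass loss% = 0.0410272 * 100 = 4.10272% ≈ 4.10%

4.10%


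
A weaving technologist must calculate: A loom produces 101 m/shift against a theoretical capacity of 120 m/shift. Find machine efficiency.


Formula: Efficiency% = (Actual output / Theoretical output) * 100
Efficiency% = (101 / 120) * 100
Efficiency% = 0.841667 * 100 = 84.1667% ≈ 84.2%

84.2%


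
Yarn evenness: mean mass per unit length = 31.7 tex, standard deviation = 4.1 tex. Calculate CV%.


Formula: CV% = (standard deviation / mean) * 100
Step 1: Ratio = 4.1 / 31.7 = 0.129338
Step 2: CV% = 0.129338 * 100 = 12.9338% ≈ 12.9%

12.9%


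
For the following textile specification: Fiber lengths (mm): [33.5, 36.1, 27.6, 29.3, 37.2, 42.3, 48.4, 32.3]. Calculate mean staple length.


Formula: Mean = sum of lengths / count
Sum = 33.5 + 36.1 + 27.6 + 29.3 + 37.2 + 42.3 + 48.4 + 32.3
Sum = 286.7 mm
Mean = 286.7 / 8 = 35.84 mm

35.84 mm


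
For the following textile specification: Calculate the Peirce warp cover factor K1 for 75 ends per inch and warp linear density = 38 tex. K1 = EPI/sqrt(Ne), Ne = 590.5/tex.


Formula: K1 = EPI / sqrt(Ne), with Ne = 590.5 / tex_warp
Step 1: Ne = 590.5 / 38 = 15.539
Step 2: sqrt(Ne) = sqrt(15.539) = 3.942
Step 3: K1 = 75 / 3.942 = 19.0

19.0


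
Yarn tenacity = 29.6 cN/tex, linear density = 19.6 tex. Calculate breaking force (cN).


Formula: Breaking force = Tenacity * Linear density
F = 29.6 cN/tex * 19.6 tex
F = 580.16 cN

580.16 cN


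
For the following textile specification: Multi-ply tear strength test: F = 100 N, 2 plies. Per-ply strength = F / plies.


Formula: Per-ply strength = Total force / Number of plies
Per-ply = 100 N / 2
Per-ply = 50 N

50 N


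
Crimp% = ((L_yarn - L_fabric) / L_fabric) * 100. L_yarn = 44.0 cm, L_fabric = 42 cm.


Formula: Crimp% = ((L_yarn - L_fabric) / L_fabric) * 100
Step 1: Extension = 44.0 - 42 = 2.0 cm
Step 2: Crimp% = (2.0 / 42) * 100
Step 3: Crimp% = 0.047619 * 100 = 4.7619% ≈ 4.8%

4.8%


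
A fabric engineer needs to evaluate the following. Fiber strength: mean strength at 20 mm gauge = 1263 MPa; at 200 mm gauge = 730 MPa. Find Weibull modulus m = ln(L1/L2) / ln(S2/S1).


Formula: m = ln(L1/L2) / ln(S2/S1)
Step 1: ln(L1/L2) = ln(20/200) = -2.30259
Step 2: S2/S1 = 730/1263 = 0.57799
Step 3: ln(S2/S1) = ln(0.57799) = -0.54820
Step 4: m = -2.30259 / -0.54820 = 4.20

4.20 (Weibull m)


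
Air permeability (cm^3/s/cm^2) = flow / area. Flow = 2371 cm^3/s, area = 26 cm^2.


Formula: Air Permeability = Airflow / Test Area
AP = 2371 cm^3/s / 26 cm^2
AP = 91.2 cm^3/s/cm^2

91.2 cm^3/s/cm^2


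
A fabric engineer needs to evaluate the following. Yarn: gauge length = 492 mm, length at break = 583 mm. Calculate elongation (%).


Formula: Elongation (%) = ((L_break - L0) / L0) * 100
Step 1: Extension = 583 - 492 = 91 mm
Step 2: Elongation = (91 / 492) * 100
Step 3: Elongation = 0.184959 * 100 = 18.4959% ≈ 18.5%

18.5%


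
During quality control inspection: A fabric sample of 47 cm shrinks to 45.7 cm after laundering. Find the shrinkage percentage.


Formula: Shrinkage% = ((L_before - L_after) / L_before) * 100
Step 1: Shrinkage = 47 - 45.7 = 1.3 cm
Step 2: Shrinkage% = (1.3 / 47) * 100
Step 3: Shrinkage% = 0.02766 * 100 = 2.766% ≈ 2.8%

2.8%


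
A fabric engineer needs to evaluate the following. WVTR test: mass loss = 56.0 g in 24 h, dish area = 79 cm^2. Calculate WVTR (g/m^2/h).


Formula: WVTR = mass_loss / (area * time)
Step 1: Convert area: 79 cm^2 = 0.0079 m^2
Step 2: WVTR = 56.0 g / (0.0079 m^2 * 24 h)
Step 3: WVTR = 56.0 / 0.1896 = 295.4 g/m^2/h

295.4 g/m^2/h


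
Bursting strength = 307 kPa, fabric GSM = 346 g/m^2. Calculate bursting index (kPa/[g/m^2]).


Formula: Bursting Index = Bursting Strength / Fabric GSM
BI = 307 kPa / 346 g/m^2
BI = 0.887 kPa/(g/m^2)

0.887 kPa/(g/m^2)


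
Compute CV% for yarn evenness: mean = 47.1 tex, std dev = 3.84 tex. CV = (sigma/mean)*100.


Formula: CV% = (standard deviation / mean) * 100
Step 1: Ratio = 3.84 / 47.1 = 0.081529
Step 2: CV% = 0.081529 * 100 = 8.1529% ≈ 8.2%

8.2%


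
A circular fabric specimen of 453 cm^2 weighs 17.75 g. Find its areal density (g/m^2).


Formula: GSM = mass_g / area_m2
Step 1: Convert area: 453 cm^2 = 453 / 10000 = 0.0453 m^2
Step 2: GSM = 17.75 g / 0.0453 m^2 = 391.8 g/m^2

391.8 g/m^2


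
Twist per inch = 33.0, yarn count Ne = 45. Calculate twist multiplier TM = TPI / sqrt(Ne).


Formula: TM = TPI / sqrt(Ne)
Step 1: sqrt(Ne) = sqrt(45) = 6.7082
Step 2: TM = 33.0 / 6.7082 = 4.92

4.92 TM


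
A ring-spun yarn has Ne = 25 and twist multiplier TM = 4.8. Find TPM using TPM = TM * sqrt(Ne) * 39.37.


Formula: TPM = TM * sqrt(Ne) * 39.37
Step 1: sqrt(Ne) = sqrt(25) = 5
Step 2: TM * sqrt(Ne) = 4.8 * 5 = 24
Step 3: TPM = 24 * 39.37 = 945 twists/m

945 twists/m


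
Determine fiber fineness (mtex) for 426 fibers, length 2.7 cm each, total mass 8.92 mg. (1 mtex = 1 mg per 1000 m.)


Formula: fineness (mtex) = mass (mg) / total length (km) = (mass_mg / total_length_m) * 1000
Step 1: Convert fiber length: 2.7 cm = 0.027 m
Step 2: Total fiber length = 426 * 0.027 = 11.502 m
Step 3: Linear density = 8.92 mg / 11.502 m = 0.7755 mg/m
Step 4: fineness = 0.7755 * 1000 = 775.5 mtex

775.5 mtex


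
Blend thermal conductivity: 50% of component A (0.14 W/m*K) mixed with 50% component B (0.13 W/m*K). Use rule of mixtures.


Formula: Blend property = (fraction_A * property_A) + (fraction_B * property_B)
Step 1: Contribution A = 50/100 * 0.14 W/m*K = 0.07 W/m*K
Step 2: Contribution B = 50/100 * 0.13 W/m*K = 0.065 W/m*K
Step 3: Blend thermal conductivity = 0.07 + 0.065 = 0.135 W/m*K

0.135 W/m*K


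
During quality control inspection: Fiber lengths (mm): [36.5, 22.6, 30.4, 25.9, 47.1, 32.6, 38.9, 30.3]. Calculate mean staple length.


Formula: Mean = sum of lengths / count
Sum = 36.5 + 22.6 + 30.4 + 25.9 + 47.1 + 32.6 + 38.9 + 30.3
Sum = 264.3 mm
Mean = 264.3 / 8 = 33.04 mm

33.04 mm


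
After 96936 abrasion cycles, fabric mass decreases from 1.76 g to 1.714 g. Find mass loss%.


Formula: Mass loss% = ((m_before - m_after) / m_before) * 100
Step 1: Mass loss = 1.76 - 1.714 = 0.046 g
Step 2: Ratio = 0.046 / 1.76 = 0.0261364
Step 3: Mass loss% = 0.0261364 * 100 = 2.61364% ≈ 2.61%

2.61%


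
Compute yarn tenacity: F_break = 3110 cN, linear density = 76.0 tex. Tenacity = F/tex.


Formula: Tenacity = Breaking force / Linear density
Tenacity = 3110 cN / 76.0 tex
Tenacity = 40.92 cN/tex

40.92 cN/tex


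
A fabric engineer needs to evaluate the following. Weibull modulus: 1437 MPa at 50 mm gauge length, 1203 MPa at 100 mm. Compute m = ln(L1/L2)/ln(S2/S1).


Formula: m = ln(L1/L2) / ln(S2/S1)
Step 1: ln(L1/L2) = ln(50/100) = -0.69315
Step 2: S2/S1 = 1203/1437 = 0.83716
Step 3: ln(S2/S1) = ln(0.83716) = -0.17774
Step 4: m = -0.69315 / -0.17774 = 3.90

3.90 (Weibull m)
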